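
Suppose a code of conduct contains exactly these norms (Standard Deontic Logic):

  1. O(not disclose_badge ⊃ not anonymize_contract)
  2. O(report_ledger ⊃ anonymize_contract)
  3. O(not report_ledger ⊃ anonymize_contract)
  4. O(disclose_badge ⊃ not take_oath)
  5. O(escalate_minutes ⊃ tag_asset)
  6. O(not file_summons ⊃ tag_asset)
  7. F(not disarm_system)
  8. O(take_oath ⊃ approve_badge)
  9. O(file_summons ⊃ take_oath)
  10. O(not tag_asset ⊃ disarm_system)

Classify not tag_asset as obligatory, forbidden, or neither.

Forbidden

Premises 2 and 3 cover both cases: O(report_ledger ⊃ anonymize_contract) and O(not report_ledger ⊃ anonymize_contract). Since report_ledger ∨ not report_ledger is a tautology, O(anonymize_contract) follows.
Premise 1 is O(not disclose_badge ⊃ not anonymize_contract); contrapositively O(anonymize_contract ⊃ disclose_badge). Since O(anonymize_contract) holds, K gives O(disclose_badge).
Applying K to premise 4 (O(disclose_badge ⊃ not take_oath)) and O(disclose_badge) yields O(not take_oath).
Premise 9, O(file_summons ⊃ take_oath), contraposes to O(not take_oath ⊃ not file_summons); with O(not take_oath) we get O(not file_summons).
Premise 6 is O(not file_summons ⊃ tag_asset); since O(not file_summons), deontic closure gives O(tag_asset).
Premises 5, 7, 8, 10 do not contribute to this derivation.
Thus O(tag_asset), which is F(not tag_asset): not tag_asset is forbidden.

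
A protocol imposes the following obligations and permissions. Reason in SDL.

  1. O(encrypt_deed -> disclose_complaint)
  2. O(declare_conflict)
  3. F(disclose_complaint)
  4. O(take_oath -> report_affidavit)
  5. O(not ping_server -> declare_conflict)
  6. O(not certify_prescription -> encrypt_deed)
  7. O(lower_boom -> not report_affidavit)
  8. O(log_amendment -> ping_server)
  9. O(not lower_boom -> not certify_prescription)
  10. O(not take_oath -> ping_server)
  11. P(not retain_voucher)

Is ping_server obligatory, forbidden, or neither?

Obligatory

F(disclose_complaint) at premise 3 means O(not disclose_complaint).
The contrapositive of premise 1 (O(encrypt_deed -> disclose_complaint)) is O(not disclose_complaint -> not encrypt_deed), and O(not disclose_complaint) is already established, so O(not encrypt_deed).
Premise 6, O(not certify_prescription -> encrypt_deed), contraposes to O(not encrypt_deed -> certify_prescription); with O(not encrypt_deed) we get O(certify_prescription).
Premise 9, O(not lower_boom -> not certify_prescription), contraposes to O(certify_prescription -> lower_boom); with O(certify_prescription) we get O(lower_boom).
Applying K to premise 7 (O(lower_boom -> not report_affidavit)) and O(lower_boom) yields O(not report_affidavit).
Premise 4 is O(take_oath -> report_affidavit); contrapositively O(not report_affidavit -> not take_oath). Since O(not report_affidavit) holds, K gives O(not take_oath).
Premise 10 is O(not take_oath -> ping_server); since O(not take_oath), deontic closure gives O(ping_server).
Premises 2, 5, 8, 11 do not contribute to this derivation.
Hence ping_server is obligatory.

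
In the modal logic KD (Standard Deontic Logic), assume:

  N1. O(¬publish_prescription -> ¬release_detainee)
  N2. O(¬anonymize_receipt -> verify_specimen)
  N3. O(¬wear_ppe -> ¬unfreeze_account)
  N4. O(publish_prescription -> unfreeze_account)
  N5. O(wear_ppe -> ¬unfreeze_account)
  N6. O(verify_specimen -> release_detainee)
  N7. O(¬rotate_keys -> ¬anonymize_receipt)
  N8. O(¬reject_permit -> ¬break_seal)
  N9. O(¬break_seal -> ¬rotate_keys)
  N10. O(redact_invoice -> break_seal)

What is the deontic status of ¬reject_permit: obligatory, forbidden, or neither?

Forbidden

Premises 3 and 5 cover both cases: O(¬wear_ppe -> ¬unfreeze_account) and O(wear_ppe -> ¬unfreeze_account). Since ¬wear_ppe ∨ wear_ppe is a tautology, O(¬unfreeze_account) follows.
Premise 4 is O(publish_prescription -> unfreeze_account); contrapositively O(¬unfreeze_account -> ¬publish_prescription). Since O(¬unfreeze_account) holds, K gives O(¬publish_prescription).
Premise 1 is O(¬publish_prescription -> ¬release_detainee); since O(¬publish_prescription), deontic closure gives O(¬release_detainee).
The contrapositive of premise 6 (O(verify_specimen -> release_detainee)) is O(¬release_detainee -> ¬verify_specimen), and O(¬release_detainee) is already established, so O(¬verify_specimen).
The contrapositive of premise 2 (O(¬anonymize_receipt -> verify_specimen)) is O(¬verify_specimen -> anonymize_receipt), and O(¬verify_specimen) is already established, so O(anonymize_receipt).
Premise 7, O(¬rotate_keys -> ¬anonymize_receipt), contraposes to O(anonymize_receipt -> rotate_keys); with O(anonymize_receipt) we get O(rotate_keys).
Premise 9, O(¬break_seal -> ¬rotate_keys), contraposes to O(rotate_keys -> break_seal); with O(rotate_keys) we get O(break_seal).
The contrapositive of premise 8 (O(¬reject_permit -> ¬break_seal)) is O(break_seal -> reject_permit), and O(break_seal) is already established, so O(reject_permit).
Premise 10 does not contribute to this derivation.
Thus O(reject_permit), which is F(¬reject_permit): ¬reject_permit is forbidden.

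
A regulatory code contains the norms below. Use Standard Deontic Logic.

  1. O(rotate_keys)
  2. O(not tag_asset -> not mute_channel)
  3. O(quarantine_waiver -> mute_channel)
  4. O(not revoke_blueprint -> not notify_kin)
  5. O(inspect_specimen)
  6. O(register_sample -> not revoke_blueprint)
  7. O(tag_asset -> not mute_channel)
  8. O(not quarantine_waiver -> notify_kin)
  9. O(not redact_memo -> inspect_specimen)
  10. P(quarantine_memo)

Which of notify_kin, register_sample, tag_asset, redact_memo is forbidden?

register_sample

Premises 2 and 7 cover both cases: O(not tag_asset -> not mute_channel) and O(tag_asset -> not mute_channel). Since not tag_asset ∨ tag_asset is a tautology, O(not mute_channel) follows.
The contrapositive of premise 3 (O(quarantine_waiver -> mute_channel)) is O(not mute_channel -> not quarantine_waiver), and O(not mute_channel) is already established, so O(not quarantine_waiver).
Applying K to premise 8 (O(not quarantine_waiver -> notify_kin)) and O(not quarantine_waiver) yields O(notify_kin).
The contrapositive of premise 4 (O(not revoke_blueprint -> not notify_kin)) is O(notify_kin -> revoke_blueprint), and O(notify_kin) is already established, so O(revoke_blueprint).
Premise 6, O(register_sample -> not revoke_blueprint), contraposes to O(revoke_blueprint -> not register_sample); with O(revoke_blueprint) we get O(not register_sample).
So O(not register_sample) holds, i.e. register_sample is forbidden. None of the other listed options is forbidden under the premises.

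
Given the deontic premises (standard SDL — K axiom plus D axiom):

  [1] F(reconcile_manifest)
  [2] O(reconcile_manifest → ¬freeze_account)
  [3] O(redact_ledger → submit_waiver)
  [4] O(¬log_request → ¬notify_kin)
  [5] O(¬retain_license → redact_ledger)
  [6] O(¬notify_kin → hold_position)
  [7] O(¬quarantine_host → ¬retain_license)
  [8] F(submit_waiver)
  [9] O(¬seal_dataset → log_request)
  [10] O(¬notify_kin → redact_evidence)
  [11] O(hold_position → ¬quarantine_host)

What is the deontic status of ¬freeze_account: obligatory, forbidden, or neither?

Premise 2 is O(reconcile_manifest → ¬freeze_account), but O(reconcile_manifest) is not derivable from the premises, so it does not yield O(¬freeze_account).
No premise or chain of K-axiom applications forces O(¬freeze_account), and none forces O(freeze_account). So ¬freeze_account is neither obligatory nor forbidden under these norms.

Neither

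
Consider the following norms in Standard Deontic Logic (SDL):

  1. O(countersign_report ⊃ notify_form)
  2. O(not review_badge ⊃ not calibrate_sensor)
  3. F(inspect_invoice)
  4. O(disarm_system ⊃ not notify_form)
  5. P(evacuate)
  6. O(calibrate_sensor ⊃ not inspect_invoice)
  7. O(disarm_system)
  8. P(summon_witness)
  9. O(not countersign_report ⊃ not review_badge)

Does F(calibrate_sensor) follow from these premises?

Yes

Premise 7 gives O(disarm_system).
Applying K to premise 4 (O(disarm_system ⊃ not notify_form)) and O(disarm_system) yields O(not notify_form).
The contrapositive of premise 1 (O(countersign_report ⊃ notify_form)) is O(not notify_form ⊃ not countersign_report), and O(not notify_form) is already established, so O(not countersign_report).
Premise 9 is O(not countersign_report ⊃ not review_badge); since O(not countersign_report), deontic closure gives O(not review_badge).
From O(not review_badge) and premise 2, O(not review_badge ⊃ not calibrate_sensor), we obtain O(not calibrate_sensor).
Premises 3, 5, 6, 8 do not contribute to this derivation.
So O(not calibrate_sensor) holds, i.e. F(calibrate_sensor). The claim follows.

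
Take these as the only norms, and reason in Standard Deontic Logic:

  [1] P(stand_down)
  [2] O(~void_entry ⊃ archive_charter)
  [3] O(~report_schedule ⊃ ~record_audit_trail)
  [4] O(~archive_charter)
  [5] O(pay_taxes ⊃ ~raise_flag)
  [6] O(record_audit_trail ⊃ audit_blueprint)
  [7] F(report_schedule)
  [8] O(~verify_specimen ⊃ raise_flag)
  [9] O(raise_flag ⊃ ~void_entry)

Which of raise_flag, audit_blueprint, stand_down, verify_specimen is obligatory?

Premise 4 gives O(~archive_charter).
The contrapositive of premise 2 (O(~void_entry ⊃ archive_charter)) is O(~archive_charter ⊃ void_entry), and O(~archive_charter) is already established, so O(void_entry).
Premise 9 is O(raise_flag ⊃ ~void_entry); contrapositively O(void_entry ⊃ ~raise_flag). Since O(void_entry) holds, K gives O(~raise_flag).
Premise 8 is O(~verify_specimen ⊃ raise_flag); contrapositively O(~raise_flag ⊃ verify_specimen). Since O(~raise_flag) holds, K gives O(verify_specimen).
So O(verify_specimen) holds — verify_specimen is obligatory. None of the other listed options is made obligatory by any chain of premises.

verify_specimen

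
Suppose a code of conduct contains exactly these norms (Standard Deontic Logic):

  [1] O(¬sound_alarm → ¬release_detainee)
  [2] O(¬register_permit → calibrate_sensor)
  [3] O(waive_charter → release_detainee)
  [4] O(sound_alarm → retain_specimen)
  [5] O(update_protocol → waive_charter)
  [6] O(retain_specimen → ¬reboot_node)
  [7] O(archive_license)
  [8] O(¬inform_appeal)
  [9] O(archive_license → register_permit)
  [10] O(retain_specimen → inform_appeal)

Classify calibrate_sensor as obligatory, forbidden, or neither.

Premise 2 is O(¬register_permit → calibrate_sensor), but O(¬register_permit) is not derivable from the premises, so it does not yield O(calibrate_sensor).
No premise or chain of K-axiom applications forces O(calibrate_sensor), and none forces O(¬calibrate_sensor). So calibrate_sensor is neither obligatory nor forbidden under these norms.

Neither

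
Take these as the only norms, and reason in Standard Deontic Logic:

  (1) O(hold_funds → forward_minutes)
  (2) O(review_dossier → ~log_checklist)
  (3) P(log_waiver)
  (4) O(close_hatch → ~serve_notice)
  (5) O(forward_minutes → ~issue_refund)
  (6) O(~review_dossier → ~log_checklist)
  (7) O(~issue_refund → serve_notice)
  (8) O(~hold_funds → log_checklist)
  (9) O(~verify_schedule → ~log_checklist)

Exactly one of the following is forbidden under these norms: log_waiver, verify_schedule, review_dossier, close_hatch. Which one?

By case analysis on ~review_dossier: premise 6 gives O(~review_dossier → ~log_checklist) and premise 2 gives O(review_dossier → ~log_checklist), so O(~log_checklist) either way.
The contrapositive of premise 8 (O(~hold_funds → log_checklist)) is O(~log_checklist → hold_funds), and O(~log_checklist) is already established, so O(hold_funds).
From O(hold_funds) and premise 1, O(hold_funds → forward_minutes), we obtain O(forward_minutes).
From O(forward_minutes) and premise 5, O(forward_minutes → ~issue_refund), we obtain O(~issue_refund).
Applying K to premise 7 (O(~issue_refund → serve_notice)) and O(~issue_refund) yields O(serve_notice).
Premise 4, O(close_hatch → ~serve_notice), contraposes to O(serve_notice → ~close_hatch); with O(serve_notice) we get O(~close_hatch).
So O(~close_hatch) holds, i.e. close_hatch is forbidden. None of the other listed options is forbidden under the premises.

close_hatch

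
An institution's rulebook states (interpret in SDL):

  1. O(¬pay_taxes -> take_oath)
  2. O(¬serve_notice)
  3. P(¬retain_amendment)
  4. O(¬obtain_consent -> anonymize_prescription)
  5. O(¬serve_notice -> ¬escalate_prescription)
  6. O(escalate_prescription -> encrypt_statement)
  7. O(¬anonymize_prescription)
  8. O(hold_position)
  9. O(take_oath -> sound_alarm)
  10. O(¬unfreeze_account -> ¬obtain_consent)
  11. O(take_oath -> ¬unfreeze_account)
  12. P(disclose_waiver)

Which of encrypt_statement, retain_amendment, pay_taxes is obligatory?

Premise 7 states O(¬anonymize_prescription) outright.
The contrapositive of premise 4 (O(¬obtain_consent -> anonymize_prescription)) is O(¬anonymize_prescription -> obtain_consent), and O(¬anonymize_prescription) is already established, so O(obtain_consent).
Premise 10, O(¬unfreeze_account -> ¬obtain_consent), contraposes to O(obtain_consent -> unfreeze_account); with O(obtain_consent) we get O(unfreeze_account).
Premise 11 is O(take_oath -> ¬unfreeze_account); contrapositively O(unfreeze_account -> ¬take_oath). Since O(unfreeze_account) holds, K gives O(¬take_oath).
The contrapositive of premise 1 (O(¬pay_taxes -> take_oath)) is O(¬take_oath -> pay_taxes), and O(¬take_oath) is already established, so O(pay_taxes).
So O(pay_taxes) holds — pay_taxes is obligatory. None of the other listed options is made obligatory by any chain of premises.

pay_taxes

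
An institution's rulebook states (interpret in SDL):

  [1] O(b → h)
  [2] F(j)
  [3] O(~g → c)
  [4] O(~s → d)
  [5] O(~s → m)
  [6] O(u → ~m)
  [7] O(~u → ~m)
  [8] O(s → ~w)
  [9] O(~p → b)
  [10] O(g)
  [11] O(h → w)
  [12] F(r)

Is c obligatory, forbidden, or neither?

Premise 3 is O(~g → c), but O(~g) is not derivable from the premises, so it does not yield O(c).
No premise or chain of K-axiom applications forces O(c), and none forces O(~c). So c is neither obligatory nor forbidden under these norms.

Neither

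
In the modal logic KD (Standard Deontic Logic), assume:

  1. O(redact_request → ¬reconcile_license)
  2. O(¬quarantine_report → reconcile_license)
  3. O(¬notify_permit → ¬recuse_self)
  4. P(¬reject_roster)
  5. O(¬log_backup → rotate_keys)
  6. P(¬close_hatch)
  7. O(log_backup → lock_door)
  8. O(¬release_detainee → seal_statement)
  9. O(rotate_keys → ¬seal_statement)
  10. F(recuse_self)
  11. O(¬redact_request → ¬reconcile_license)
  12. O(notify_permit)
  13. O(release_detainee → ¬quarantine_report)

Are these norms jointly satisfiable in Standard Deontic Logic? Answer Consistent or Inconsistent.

Premise 3 is O(¬notify_permit → ¬recuse_self); even if O(¬recuse_self) held, inferring O(¬notify_permit) would be affirming the consequent — invalid.
So O(¬notify_permit) is not derivable, and the apparent clash with O(notify_permit) does not arise.
A world satisfying every obligation exists (e.g. close_hatch=false, lock_door=true, log_backup=true, notify_permit=true, quarantine_report=true, reconcile_license=false, recuse_self=false, redact_request=false, reject_roster=false, release_detainee=false, rotate_keys=false, seal_statement=true); no atom is both obligatory and forbidden, so the set is consistent.

Consistent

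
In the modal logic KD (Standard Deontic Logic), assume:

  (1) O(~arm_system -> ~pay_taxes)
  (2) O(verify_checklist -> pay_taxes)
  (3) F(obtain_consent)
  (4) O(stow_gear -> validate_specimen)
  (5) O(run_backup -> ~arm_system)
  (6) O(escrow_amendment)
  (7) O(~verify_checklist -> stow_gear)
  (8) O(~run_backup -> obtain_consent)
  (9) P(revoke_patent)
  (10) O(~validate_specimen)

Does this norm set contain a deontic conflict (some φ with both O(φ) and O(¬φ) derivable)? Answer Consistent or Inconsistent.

F(obtain_consent) at premise 3 means O(~obtain_consent).
Premise 8 is O(~run_backup -> obtain_consent); contrapositively O(~obtain_consent -> run_backup). Since O(~obtain_consent) holds, K gives O(run_backup).
From O(run_backup) and premise 5, O(run_backup -> ~arm_system), we obtain O(~arm_system).
With premise 1, O(~arm_system -> ~pay_taxes), the K-axiom yields O(~pay_taxes).
Premise 2 is O(verify_checklist -> pay_taxes); contrapositively O(~pay_taxes -> ~verify_checklist). Since O(~pay_taxes) holds, K gives O(~verify_checklist).
Applying K to premise 7 (O(~verify_checklist -> stow_gear)) and O(~verify_checklist) yields O(stow_gear).
With premise 4, O(stow_gear -> validate_specimen), the K-axiom yields O(validate_specimen).
But premise 10 directly asserts O(~validate_specimen).
We now have both O(validate_specimen) and O(~validate_specimen) — validate_specimen is simultaneously obligatory and forbidden, violating the D-axiom.

Inconsistent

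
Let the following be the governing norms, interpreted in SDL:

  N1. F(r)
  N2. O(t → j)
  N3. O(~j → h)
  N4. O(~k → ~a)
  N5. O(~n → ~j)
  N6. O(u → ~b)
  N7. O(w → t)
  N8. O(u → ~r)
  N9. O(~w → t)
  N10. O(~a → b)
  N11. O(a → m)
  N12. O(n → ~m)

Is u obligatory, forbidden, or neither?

Forbidden

Premises 9 and 7 are O(~w → t) and O(w → t); every ideal world satisfies ~w or w, so in either case t holds — hence O(t).
Premise 2 is O(t → j); since O(t), deontic closure gives O(j).
The contrapositive of premise 5 (O(~n → ~j)) is O(j → n), and O(j) is already established, so O(n).
From O(n) and premise 12, O(n → ~m), we obtain O(~m).
Premise 11, O(a → m), contraposes to O(~m → ~a); with O(~m) we get O(~a).
From O(~a) and premise 10, O(~a → b), we obtain O(b).
Premise 6 is O(u → ~b); contrapositively O(b → ~u). Since O(b) holds, K gives O(~u).
Premises 1, 3, 4, 8 do not contribute to this derivation.
Thus O(~u), which is F(u): u is forbidden.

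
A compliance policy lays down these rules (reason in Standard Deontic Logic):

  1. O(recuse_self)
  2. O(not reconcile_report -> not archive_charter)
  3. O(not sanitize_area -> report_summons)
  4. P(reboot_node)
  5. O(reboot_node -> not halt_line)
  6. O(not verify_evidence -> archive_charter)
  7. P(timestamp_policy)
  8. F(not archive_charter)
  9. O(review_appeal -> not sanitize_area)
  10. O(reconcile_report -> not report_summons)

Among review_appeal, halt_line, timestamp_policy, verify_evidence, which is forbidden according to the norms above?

review_appeal

Premise 8, F(not archive_charter), is equivalent to O(archive_charter).
Premise 2, O(not reconcile_report -> not archive_charter), contraposes to O(archive_charter -> reconcile_report); with O(archive_charter) we get O(reconcile_report).
From O(reconcile_report) and premise 10, O(reconcile_report -> not report_summons), we obtain O(not report_summons).
The contrapositive of premise 3 (O(not sanitize_area -> report_summons)) is O(not report_summons -> sanitize_area), and O(not report_summons) is already established, so O(sanitize_area).
Premise 9, O(review_appeal -> not sanitize_area), contraposes to O(sanitize_area -> not review_appeal); with O(sanitize_area) we get O(not review_appeal).
So O(not review_appeal) holds, i.e. review_appeal is forbidden. None of the other listed options is forbidden under the premises.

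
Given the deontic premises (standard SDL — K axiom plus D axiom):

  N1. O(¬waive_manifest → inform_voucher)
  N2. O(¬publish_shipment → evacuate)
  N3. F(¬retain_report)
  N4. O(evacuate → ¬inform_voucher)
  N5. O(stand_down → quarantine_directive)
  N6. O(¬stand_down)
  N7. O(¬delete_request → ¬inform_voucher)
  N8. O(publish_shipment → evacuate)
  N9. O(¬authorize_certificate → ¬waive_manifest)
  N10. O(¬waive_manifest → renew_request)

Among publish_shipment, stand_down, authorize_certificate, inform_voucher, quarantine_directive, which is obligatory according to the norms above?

authorize_certificate

Premises 8 and 2 are O(publish_shipment → evacuate) and O(¬publish_shipment → evacuate); every ideal world satisfies publish_shipment or ¬publish_shipment, so in either case evacuate holds — hence O(evacuate).
With premise 4, O(evacuate → ¬inform_voucher), the K-axiom yields O(¬inform_voucher).
Premise 1 is O(¬waive_manifest → inform_voucher); contrapositively O(¬inform_voucher → waive_manifest). Since O(¬inform_voucher) holds, K gives O(waive_manifest).
The contrapositive of premise 9 (O(¬authorize_certificate → ¬waive_manifest)) is O(waive_manifest → authorize_certificate), and O(waive_manifest) is already established, so O(authorize_certificate).
So O(authorize_certificate) holds — authorize_certificate is obligatory. None of the other listed options is made obligatory by any chain of premises.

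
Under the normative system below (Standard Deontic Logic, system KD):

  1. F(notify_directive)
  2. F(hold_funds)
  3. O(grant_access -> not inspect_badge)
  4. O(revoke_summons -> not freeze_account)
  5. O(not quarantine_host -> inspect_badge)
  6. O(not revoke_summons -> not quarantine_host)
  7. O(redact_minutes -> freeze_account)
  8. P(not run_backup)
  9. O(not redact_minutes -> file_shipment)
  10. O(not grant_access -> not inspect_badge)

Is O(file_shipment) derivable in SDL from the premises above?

By case analysis on not grant_access: premise 10 gives O(not grant_access -> not inspect_badge) and premise 3 gives O(grant_access -> not inspect_badge), so O(not inspect_badge) either way.
Premise 5 is O(not quarantine_host -> inspect_badge); contrapositively O(not inspect_badge -> quarantine_host). Since O(not inspect_badge) holds, K gives O(quarantine_host).
Premise 6 is O(not revoke_summons -> not quarantine_host); contrapositively O(quarantine_host -> revoke_summons). Since O(quarantine_host) holds, K gives O(revoke_summons).
Applying K to premise 4 (O(revoke_summons -> not freeze_account)) and O(revoke_summons) yields O(not freeze_account).
Premise 7, O(redact_minutes -> freeze_account), contraposes to O(not freeze_account -> not redact_minutes); with O(not freeze_account) we get O(not redact_minutes).
With premise 9, O(not redact_minutes -> file_shipment), the K-axiom yields O(file_shipment).
Premises 1, 2, 8 do not contribute to this derivation.
So O(file_shipment) follows.

Yes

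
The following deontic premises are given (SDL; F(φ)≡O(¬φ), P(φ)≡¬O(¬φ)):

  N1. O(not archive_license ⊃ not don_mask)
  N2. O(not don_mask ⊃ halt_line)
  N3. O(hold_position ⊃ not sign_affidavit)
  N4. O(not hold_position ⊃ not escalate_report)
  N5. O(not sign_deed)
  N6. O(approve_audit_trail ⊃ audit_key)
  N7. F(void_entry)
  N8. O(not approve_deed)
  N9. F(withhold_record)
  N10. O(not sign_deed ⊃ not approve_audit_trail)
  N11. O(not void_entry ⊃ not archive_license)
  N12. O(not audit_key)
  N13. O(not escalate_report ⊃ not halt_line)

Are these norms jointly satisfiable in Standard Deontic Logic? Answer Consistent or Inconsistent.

Consistent

Premise 6 is O(approve_audit_trail ⊃ audit_key), but O(approve_audit_trail) is not derivable from the premises, so it does not yield O(audit_key).
So O(audit_key) is not derivable, and the apparent clash with O(not audit_key) does not arise.
A world satisfying every obligation exists (e.g. approve_audit_trail=false, approve_deed=false, archive_license=false, audit_key=false, don_mask=false, escalate_report=true, halt_line=true, hold_position=true, sign_affidavit=false, sign_deed=false, void_entry=false, withhold_record=false); no atom is both obligatory and forbidden, so the set is consistent.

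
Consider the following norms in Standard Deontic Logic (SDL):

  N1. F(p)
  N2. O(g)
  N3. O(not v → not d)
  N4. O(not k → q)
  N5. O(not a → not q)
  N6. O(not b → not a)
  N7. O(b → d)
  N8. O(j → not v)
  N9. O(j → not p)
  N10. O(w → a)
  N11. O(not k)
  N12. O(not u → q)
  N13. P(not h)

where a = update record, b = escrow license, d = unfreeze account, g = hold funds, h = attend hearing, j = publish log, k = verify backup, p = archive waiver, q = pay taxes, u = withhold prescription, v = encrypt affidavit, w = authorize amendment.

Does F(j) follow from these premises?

Premise 11 states O(not k) outright.
Premise 4 is O(not k → q); since O(not k), deontic closure gives O(q).
Premise 5 is O(not a → not q); contrapositively O(q → a). Since O(q) holds, K gives O(a).
Premise 6 is O(not b → not a); contrapositively O(a → b). Since O(a) holds, K gives O(b).
Premise 7 is O(b → d); since O(b), deontic closure gives O(d).
The contrapositive of premise 3 (O(not v → not d)) is O(d → v), and O(d) is already established, so O(v).
The contrapositive of premise 8 (O(j → not v)) is O(v → not j), and O(v) is already established, so O(not j).
Premises 1, 2, 9, 10, 12, 13 do not contribute to this derivation.
So O(not j) holds, i.e. F(j). The claim follows.

Yes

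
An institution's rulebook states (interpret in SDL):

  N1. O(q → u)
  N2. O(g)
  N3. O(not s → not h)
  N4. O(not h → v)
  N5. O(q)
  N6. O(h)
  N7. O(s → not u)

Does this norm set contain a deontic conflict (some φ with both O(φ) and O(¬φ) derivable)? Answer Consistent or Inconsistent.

Inconsistent

Premise 6 states O(h) outright.
Premise 3, O(not s → not h), contraposes to O(h → s); with O(h) we get O(s).
From O(s) and premise 7, O(s → not u), we obtain O(not u).
Premise 1, O(q → u), contraposes to O(not u → not q); with O(not u) we get O(not q).
But premise 5 directly asserts O(q).
We now have both O(not q) and O(q) — q is simultaneously obligatory and forbidden, violating the D-axiom.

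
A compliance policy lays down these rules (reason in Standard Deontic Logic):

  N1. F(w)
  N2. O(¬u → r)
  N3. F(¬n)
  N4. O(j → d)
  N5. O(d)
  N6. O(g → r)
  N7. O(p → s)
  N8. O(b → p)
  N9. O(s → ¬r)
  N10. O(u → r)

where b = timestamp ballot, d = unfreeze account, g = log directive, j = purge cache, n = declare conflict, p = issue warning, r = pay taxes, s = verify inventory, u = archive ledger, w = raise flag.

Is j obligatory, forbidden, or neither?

Neither

Premise 4 is O(j → d); even if O(d) held, inferring O(j) would be affirming the consequent — invalid.
No premise or chain of K-axiom applications forces O(j), and none forces O(¬j). So j is neither obligatory nor forbidden under these norms.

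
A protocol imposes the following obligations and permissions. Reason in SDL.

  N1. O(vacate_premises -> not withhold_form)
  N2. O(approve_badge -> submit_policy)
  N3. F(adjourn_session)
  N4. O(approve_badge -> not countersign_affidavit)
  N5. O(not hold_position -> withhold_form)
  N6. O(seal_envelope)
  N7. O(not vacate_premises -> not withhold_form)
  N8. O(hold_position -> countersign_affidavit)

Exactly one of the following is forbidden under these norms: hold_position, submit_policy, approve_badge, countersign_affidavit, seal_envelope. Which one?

approve_badge

Premises 1 and 7 cover both cases: O(vacate_premises -> not withhold_form) and O(not vacate_premises -> not withhold_form). Since vacate_premises ∨ not vacate_premises is a tautology, O(not withhold_form) follows.
Premise 5 is O(not hold_position -> withhold_form); contrapositively O(not withhold_form -> hold_position). Since O(not withhold_form) holds, K gives O(hold_position).
Applying K to premise 8 (O(hold_position -> countersign_affidavit)) and O(hold_position) yields O(countersign_affidavit).
Premise 4, O(approve_badge -> not countersign_affidavit), contraposes to O(countersign_affidavit -> not approve_badge); with O(countersign_affidavit) we get O(not approve_badge).
So O(not approve_badge) holds, i.e. approve_badge is forbidden. None of the other listed options is forbidden under the premises.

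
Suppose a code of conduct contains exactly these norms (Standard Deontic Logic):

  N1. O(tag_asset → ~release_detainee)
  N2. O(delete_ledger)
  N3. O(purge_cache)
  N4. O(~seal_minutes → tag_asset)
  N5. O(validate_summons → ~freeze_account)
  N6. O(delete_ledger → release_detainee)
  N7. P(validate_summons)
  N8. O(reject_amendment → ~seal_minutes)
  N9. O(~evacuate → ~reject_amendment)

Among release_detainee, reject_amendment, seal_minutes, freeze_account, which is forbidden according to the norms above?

From premise 2 we have O(delete_ledger).
From O(delete_ledger) and premise 6, O(delete_ledger → release_detainee), we obtain O(release_detainee).
Premise 1, O(tag_asset → ~release_detainee), contraposes to O(release_detainee → ~tag_asset); with O(release_detainee) we get O(~tag_asset).
Premise 4 is O(~seal_minutes → tag_asset); contrapositively O(~tag_asset → seal_minutes). Since O(~tag_asset) holds, K gives O(seal_minutes).
Premise 8 is O(reject_amendment → ~seal_minutes); contrapositively O(seal_minutes → ~reject_amendment). Since O(seal_minutes) holds, K gives O(~reject_amendment).
So O(~reject_amendment) holds, i.e. reject_amendment is forbidden. None of the other listed options is forbidden under the premises.

reject_amendment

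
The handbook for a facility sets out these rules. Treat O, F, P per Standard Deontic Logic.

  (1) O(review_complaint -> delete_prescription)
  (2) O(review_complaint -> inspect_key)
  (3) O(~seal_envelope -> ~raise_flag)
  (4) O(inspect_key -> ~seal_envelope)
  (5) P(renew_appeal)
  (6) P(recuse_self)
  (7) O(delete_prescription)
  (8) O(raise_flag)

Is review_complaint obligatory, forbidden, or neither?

Forbidden

From premise 8 we have O(raise_flag).
Premise 3, O(~seal_envelope -> ~raise_flag), contraposes to O(raise_flag -> seal_envelope); with O(raise_flag) we get O(seal_envelope).
The contrapositive of premise 4 (O(inspect_key -> ~seal_envelope)) is O(seal_envelope -> ~inspect_key), and O(seal_envelope) is already established, so O(~inspect_key).
Premise 2 is O(review_complaint -> inspect_key); contrapositively O(~inspect_key -> ~review_complaint). Since O(~inspect_key) holds, K gives O(~review_complaint).
Premises 1, 5, 6, 7 do not contribute to this derivation.
Thus O(~review_complaint), which is F(review_complaint): review_complaint is forbidden.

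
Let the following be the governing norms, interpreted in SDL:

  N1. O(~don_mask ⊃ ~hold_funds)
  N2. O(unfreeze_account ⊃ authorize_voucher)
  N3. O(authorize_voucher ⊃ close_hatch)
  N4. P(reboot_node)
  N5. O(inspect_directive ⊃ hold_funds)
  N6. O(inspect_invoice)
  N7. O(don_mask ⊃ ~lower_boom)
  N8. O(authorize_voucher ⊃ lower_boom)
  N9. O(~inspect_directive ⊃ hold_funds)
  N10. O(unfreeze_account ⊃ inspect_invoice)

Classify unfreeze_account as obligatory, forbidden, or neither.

Forbidden

Premises 5 and 9 cover both cases: O(inspect_directive ⊃ hold_funds) and O(~inspect_directive ⊃ hold_funds). Since inspect_directive ∨ ~inspect_directive is a tautology, O(hold_funds) follows.
The contrapositive of premise 1 (O(~don_mask ⊃ ~hold_funds)) is O(hold_funds ⊃ don_mask), and O(hold_funds) is already established, so O(don_mask).
With premise 7, O(don_mask ⊃ ~lower_boom), the K-axiom yields O(~lower_boom).
The contrapositive of premise 8 (O(authorize_voucher ⊃ lower_boom)) is O(~lower_boom ⊃ ~authorize_voucher), and O(~lower_boom) is already established, so O(~authorize_voucher).
Premise 2, O(unfreeze_account ⊃ authorize_voucher), contraposes to O(~authorize_voucher ⊃ ~unfreeze_account); with O(~authorize_voucher) we get O(~unfreeze_account).
Premises 3, 4, 6, 10 do not contribute to this derivation.
Thus O(~unfreeze_account), which is F(unfreeze_account): unfreeze_account is forbidden.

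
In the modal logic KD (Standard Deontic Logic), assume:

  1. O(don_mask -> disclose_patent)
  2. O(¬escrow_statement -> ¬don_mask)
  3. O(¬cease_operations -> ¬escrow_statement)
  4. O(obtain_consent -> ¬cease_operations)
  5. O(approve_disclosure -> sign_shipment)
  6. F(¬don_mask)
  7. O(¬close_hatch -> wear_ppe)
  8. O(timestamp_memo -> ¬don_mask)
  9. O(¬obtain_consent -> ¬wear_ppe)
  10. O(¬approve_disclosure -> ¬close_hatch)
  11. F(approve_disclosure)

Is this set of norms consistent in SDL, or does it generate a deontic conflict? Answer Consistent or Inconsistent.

Inconsistent

Premise 11, F(approve_disclosure), is equivalent to O(¬approve_disclosure).
With premise 10, O(¬approve_disclosure -> ¬close_hatch), the K-axiom yields O(¬close_hatch).
Applying K to premise 7 (O(¬close_hatch -> wear_ppe)) and O(¬close_hatch) yields O(wear_ppe).
The contrapositive of premise 9 (O(¬obtain_consent -> ¬wear_ppe)) is O(wear_ppe -> obtain_consent), and O(wear_ppe) is already established, so O(obtain_consent).
Applying K to premise 4 (O(obtain_consent -> ¬cease_operations)) and O(obtain_consent) yields O(¬cease_operations).
Premise 3 is O(¬cease_operations -> ¬escrow_statement); since O(¬cease_operations), deontic closure gives O(¬escrow_statement).
With premise 2, O(¬escrow_statement -> ¬don_mask), the K-axiom yields O(¬don_mask).
However, F(¬don_mask) at premise 6 amounts to O(don_mask).
We now have both O(¬don_mask) and O(don_mask) — don_mask is simultaneously obligatory and forbidden, violating the D-axiom.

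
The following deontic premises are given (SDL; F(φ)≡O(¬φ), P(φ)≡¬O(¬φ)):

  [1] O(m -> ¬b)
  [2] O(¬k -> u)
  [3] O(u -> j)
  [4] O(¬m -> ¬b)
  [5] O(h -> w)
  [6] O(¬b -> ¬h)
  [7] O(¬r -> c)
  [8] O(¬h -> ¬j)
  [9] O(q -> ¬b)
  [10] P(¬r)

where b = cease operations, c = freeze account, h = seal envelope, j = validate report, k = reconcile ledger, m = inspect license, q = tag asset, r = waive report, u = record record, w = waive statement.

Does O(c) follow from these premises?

Premise 7 is O(¬r -> c), but O(¬r) is not derivable from the premises (the permission P(¬r) asserts only ¬O(r), not O(¬r)), so it does not yield O(c).
No other premise forces O(c). An ideal world satisfying every premise can still have c false, so O(c) is not derivable.

No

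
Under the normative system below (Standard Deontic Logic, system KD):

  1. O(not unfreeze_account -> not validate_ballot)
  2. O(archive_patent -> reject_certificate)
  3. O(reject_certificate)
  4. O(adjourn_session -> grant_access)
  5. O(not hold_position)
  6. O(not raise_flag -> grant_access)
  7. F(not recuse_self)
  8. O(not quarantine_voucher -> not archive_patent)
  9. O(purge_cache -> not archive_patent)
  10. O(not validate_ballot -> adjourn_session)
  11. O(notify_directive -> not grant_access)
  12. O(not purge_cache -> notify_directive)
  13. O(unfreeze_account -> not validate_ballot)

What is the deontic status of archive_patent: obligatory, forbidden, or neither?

Forbidden

By case analysis on unfreeze_account: premise 13 gives O(unfreeze_account -> not validate_ballot) and premise 1 gives O(not unfreeze_account -> not validate_ballot), so O(not validate_ballot) either way.
From O(not validate_ballot) and premise 10, O(not validate_ballot -> adjourn_session), we obtain O(adjourn_session).
From O(adjourn_session) and premise 4, O(adjourn_session -> grant_access), we obtain O(grant_access).
Premise 11, O(notify_directive -> not grant_access), contraposes to O(grant_access -> not notify_directive); with O(grant_access) we get O(not notify_directive).
Premise 12, O(not purge_cache -> notify_directive), contraposes to O(not notify_directive -> purge_cache); with O(not notify_directive) we get O(purge_cache).
Premise 9 is O(purge_cache -> not archive_patent); since O(purge_cache), deontic closure gives O(not archive_patent).
Premises 2, 3, 5, 6, 7, 8 do not contribute to this derivation.
Thus O(not archive_patent), which is F(archive_patent): archive_patent is forbidden.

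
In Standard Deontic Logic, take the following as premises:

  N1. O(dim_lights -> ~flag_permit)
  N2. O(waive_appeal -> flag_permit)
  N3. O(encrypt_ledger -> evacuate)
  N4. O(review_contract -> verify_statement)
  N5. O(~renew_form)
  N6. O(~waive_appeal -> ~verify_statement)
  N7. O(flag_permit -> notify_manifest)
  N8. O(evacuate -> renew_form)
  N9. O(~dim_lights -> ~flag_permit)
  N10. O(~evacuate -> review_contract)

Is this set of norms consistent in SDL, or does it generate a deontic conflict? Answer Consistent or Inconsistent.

Inconsistent

By case analysis on dim_lights: premise 1 gives O(dim_lights -> ~flag_permit) and premise 9 gives O(~dim_lights -> ~flag_permit), so O(~flag_permit) either way.
Premise 2, O(waive_appeal -> flag_permit), contraposes to O(~flag_permit -> ~waive_appeal); with O(~flag_permit) we get O(~waive_appeal).
From O(~waive_appeal) and premise 6, O(~waive_appeal -> ~verify_statement), we obtain O(~verify_statement).
Premise 4, O(review_contract -> verify_statement), contraposes to O(~verify_statement -> ~review_contract); with O(~verify_statement) we get O(~review_contract).
Premise 10 is O(~evacuate -> review_contract); contrapositively O(~review_contract -> evacuate). Since O(~review_contract) holds, K gives O(evacuate).
From O(evacuate) and premise 8, O(evacuate -> renew_form), we obtain O(renew_form).
However, premise 5 gives O(~renew_form).
We now have both O(renew_form) and O(~renew_form) — renew_form is simultaneously obligatory and forbidden, violating the D-axiom.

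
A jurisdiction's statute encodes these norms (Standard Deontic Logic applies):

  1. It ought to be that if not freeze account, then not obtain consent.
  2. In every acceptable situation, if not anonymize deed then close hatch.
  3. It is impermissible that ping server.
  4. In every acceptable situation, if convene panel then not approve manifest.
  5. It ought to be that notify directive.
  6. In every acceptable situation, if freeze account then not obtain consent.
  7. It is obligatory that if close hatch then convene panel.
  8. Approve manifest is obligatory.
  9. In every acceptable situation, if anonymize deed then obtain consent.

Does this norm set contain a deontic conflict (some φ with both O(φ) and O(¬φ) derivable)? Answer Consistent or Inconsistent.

Inconsistent

Premises 1 and 6 are O(¬freeze_account → ¬obtain_consent) and O(freeze_account → ¬obtain_consent); every ideal world satisfies ¬freeze_account or freeze_account, so in either case ¬obtain_consent holds — hence O(¬obtain_consent).
Premise 9 is O(anonymize_deed → obtain_consent); contrapositively O(¬obtain_consent → ¬anonymize_deed). Since O(¬obtain_consent) holds, K gives O(¬anonymize_deed).
Applying K to premise 2 (O(¬anonymize_deed → close_hatch)) and O(¬anonymize_deed) yields O(close_hatch).
Premise 7 is O(close_hatch → convene_panel); since O(close_hatch), deontic closure gives O(convene_panel).
From O(convene_panel) and premise 4, O(convene_panel → ¬approve_manifest), we obtain O(¬approve_manifest).
But premise 8 directly asserts O(approve_manifest).
We now have both O(¬approve_manifest) and O(approve_manifest) — approve_manifest is simultaneously obligatory and forbidden, violating the D-axiom.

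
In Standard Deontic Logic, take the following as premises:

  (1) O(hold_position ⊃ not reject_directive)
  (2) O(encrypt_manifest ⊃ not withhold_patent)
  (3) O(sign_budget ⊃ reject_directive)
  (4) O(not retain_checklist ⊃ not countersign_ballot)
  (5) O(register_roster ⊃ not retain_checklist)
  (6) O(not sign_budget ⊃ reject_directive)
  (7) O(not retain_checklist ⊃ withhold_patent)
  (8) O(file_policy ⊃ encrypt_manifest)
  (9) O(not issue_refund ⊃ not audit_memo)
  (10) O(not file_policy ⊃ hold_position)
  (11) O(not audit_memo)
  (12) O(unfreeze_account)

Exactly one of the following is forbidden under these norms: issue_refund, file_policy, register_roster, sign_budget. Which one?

Premises 6 and 3 are O(not sign_budget ⊃ reject_directive) and O(sign_budget ⊃ reject_directive); every ideal world satisfies not sign_budget or sign_budget, so in either case reject_directive holds — hence O(reject_directive).
Premise 1 is O(hold_position ⊃ not reject_directive); contrapositively O(reject_directive ⊃ not hold_position). Since O(reject_directive) holds, K gives O(not hold_position).
The contrapositive of premise 10 (O(not file_policy ⊃ hold_position)) is O(not hold_position ⊃ file_policy), and O(not hold_position) is already established, so O(file_policy).
Premise 8 is O(file_policy ⊃ encrypt_manifest); since O(file_policy), deontic closure gives O(encrypt_manifest).
Applying K to premise 2 (O(encrypt_manifest ⊃ not withhold_patent)) and O(encrypt_manifest) yields O(not withhold_patent).
Premise 7, O(not retain_checklist ⊃ withhold_patent), contraposes to O(not withhold_patent ⊃ retain_checklist); with O(not withhold_patent) we get O(retain_checklist).
Premise 5, O(register_roster ⊃ not retain_checklist), contraposes to O(retain_checklist ⊃ not register_roster); with O(retain_checklist) we get O(not register_roster).
So O(not register_roster) holds, i.e. register_roster is forbidden. None of the other listed options is forbidden under the premises.

register_roster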